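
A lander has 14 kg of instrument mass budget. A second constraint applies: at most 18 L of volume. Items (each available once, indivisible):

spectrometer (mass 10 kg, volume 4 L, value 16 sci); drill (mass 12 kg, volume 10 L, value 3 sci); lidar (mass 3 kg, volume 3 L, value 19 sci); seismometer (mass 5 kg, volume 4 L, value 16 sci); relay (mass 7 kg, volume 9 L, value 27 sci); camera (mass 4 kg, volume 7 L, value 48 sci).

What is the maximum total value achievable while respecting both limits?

83 sci

Feasible sets respecting both limits:
- lidar+seismometer+camera: mass 12, volume 14, value 83
- relay+camera: mass 11, volume 16, value 75
- lidar+camera: mass 7, volume 10, value 67
- spectrometer+camera: mass 14, volume 11, value 64
Best: 83 sci.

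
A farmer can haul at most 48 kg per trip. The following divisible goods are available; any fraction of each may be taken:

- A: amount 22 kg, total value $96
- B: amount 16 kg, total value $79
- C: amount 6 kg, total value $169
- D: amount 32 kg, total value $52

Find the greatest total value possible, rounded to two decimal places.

350.50

Take in order of value per unit:
- C (169/6 per unit): all 6 → value 169, running total 169.00
- B (79/16 per unit): all 16 → value 79, running total 248.00
- A (96/22 per unit): all 22 → value 96, running total 344.00
- D (52/32 per unit): 4 of 32 → value 4×52/32 = 6.5000, running total 350.50
Total 350.50.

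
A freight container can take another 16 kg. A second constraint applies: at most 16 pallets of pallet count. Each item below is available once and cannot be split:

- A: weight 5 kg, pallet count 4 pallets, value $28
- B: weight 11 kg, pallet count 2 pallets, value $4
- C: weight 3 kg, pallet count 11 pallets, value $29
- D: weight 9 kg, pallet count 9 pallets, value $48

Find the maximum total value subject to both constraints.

Feasible sets respecting both limits:
- A+D: weight 14, pallet count 13, value 76
- A+C: weight 8, pallet count 15, value 57
- D: weight 9, pallet count 9, value 48
- B+C: weight 14, pallet count 13, value 33
Best: $76.

$76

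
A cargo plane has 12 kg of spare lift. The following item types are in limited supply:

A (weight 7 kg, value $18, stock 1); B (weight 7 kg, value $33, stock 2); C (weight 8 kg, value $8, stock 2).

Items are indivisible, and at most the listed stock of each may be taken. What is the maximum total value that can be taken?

$33

Best selections within weight 12 and stock limits:
- 1×B: weight 7, value 33
- 1×A: weight 7, value 18
- 1×C: weight 8, value 8
Best: $33.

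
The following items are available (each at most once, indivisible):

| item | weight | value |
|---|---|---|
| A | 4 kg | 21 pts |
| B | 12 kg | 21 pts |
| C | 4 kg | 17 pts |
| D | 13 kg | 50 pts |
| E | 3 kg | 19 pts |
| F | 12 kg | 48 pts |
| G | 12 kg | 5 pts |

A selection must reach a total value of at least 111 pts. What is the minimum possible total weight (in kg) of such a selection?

Subsets with value ≥ 111, sorted by total weight:
- D+E+F: weight 28, value 117
- A+D+F: weight 29, value 119
- C+D+F: weight 29, value 115
Minimum weight: 28 kg.

28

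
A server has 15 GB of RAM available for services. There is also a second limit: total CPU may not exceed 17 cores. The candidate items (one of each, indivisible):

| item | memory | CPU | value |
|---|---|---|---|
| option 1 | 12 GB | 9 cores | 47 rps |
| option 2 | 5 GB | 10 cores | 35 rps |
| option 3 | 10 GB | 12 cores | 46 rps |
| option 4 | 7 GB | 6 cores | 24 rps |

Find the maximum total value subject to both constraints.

Feasible sets respecting both limits:
- option 2+option 4: memory 12, CPU 16, value 59
- option 1: memory 12, CPU 9, value 47
- option 3: memory 10, CPU 12, value 46
- option 2: memory 5, CPU 10, value 35
Best: 59 rps.

59 rps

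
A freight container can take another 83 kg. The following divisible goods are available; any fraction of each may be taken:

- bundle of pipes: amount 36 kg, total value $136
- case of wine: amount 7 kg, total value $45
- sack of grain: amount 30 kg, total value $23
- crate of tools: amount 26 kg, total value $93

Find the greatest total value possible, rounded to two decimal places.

284.73

Take in order of value per unit:
- case of wine (45/7 per unit): all 7 → value 45, running total 45.00
- bundle of pipes (136/36 per unit): all 36 → value 136, running total 181.00
- crate of tools (93/26 per unit): all 26 → value 93, running total 274.00
- sack of grain (23/30 per unit): 14 of 30 → value 14×23/30 = 10.7333, running total 284.73
Total 284.73.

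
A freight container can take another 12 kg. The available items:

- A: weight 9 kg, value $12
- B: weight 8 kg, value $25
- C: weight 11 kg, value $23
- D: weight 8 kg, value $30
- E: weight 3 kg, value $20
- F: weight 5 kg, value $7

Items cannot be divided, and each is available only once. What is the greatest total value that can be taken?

Check high-value combinations within 12 kg:
- D+E: weight 8+3=11, value 30+20=50
- B+E: weight 8+3=11, value 25+20=45
- A+E: weight 9+3=12, value 12+20=32
Best: $50.

$50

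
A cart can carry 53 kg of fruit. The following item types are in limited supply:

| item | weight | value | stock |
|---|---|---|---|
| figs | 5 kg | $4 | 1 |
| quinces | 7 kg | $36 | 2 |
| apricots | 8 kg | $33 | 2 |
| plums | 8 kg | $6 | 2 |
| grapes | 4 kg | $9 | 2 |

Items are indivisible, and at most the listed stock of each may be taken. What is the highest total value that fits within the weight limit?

Best selections within weight 53 and stock limits:
- 1×figs + 2×quinces + 2×apricots + 1×plums + 2×grapes: weight 51, value 166
- 2×quinces + 2×apricots + 1×plums + 2×grapes: weight 46, value 162
- 1×figs + 2×quinces + 2×apricots + 2×grapes: weight 43, value 160
Best: $166.

$166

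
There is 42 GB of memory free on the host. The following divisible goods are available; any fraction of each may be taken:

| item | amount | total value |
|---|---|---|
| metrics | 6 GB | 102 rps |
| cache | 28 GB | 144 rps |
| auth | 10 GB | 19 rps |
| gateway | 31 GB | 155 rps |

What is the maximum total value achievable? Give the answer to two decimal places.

286.00

Take in order of value per unit:
- metrics (102/6 per unit): all 6 → value 102, running total 102.00
- cache (144/28 per unit): all 28 → value 144, running total 246.00
- gateway (155/31 per unit): 8 of 31 → value 8×155/31 = 40.0000, running total 286.00
Total 286.00.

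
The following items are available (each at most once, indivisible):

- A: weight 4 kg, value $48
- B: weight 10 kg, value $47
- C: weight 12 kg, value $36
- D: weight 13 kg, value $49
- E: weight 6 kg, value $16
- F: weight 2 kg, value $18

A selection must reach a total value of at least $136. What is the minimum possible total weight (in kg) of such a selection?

27

Subsets with value ≥ 136, sorted by total weight:
- A+B+D: weight 27, value 144
- A+B+C+F: weight 28, value 149
Minimum weight: 27 kg.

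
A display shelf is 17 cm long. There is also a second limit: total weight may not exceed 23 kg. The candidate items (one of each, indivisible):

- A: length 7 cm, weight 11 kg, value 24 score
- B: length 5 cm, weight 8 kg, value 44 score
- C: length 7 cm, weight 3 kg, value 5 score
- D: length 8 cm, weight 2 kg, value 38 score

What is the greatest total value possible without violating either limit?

Feasible sets respecting both limits:
- B+D: length 13, weight 10, value 82
- A+B: length 12, weight 19, value 68
- A+D: length 15, weight 13, value 62
- B+C: length 12, weight 11, value 49
Best: 82 score.

82 score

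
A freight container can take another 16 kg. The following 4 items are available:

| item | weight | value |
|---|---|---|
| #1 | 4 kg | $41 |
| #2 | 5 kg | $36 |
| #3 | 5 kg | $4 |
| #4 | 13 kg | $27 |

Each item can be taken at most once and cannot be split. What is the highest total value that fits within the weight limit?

Check high-value combinations within 16 kg:
- #1+#2+#3: weight 4+5+5=14, value 41+36+4=81
- #1+#2: weight 4+5=9, value 41+36=77
- #1+#3: weight 4+5=9, value 41+4=45
Best: $81.

$81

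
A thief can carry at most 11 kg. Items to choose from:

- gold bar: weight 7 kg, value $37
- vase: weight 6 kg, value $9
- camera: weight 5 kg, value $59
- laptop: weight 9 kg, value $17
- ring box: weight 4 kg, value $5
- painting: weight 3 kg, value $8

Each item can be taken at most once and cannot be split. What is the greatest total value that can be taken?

Check high-value combinations within 11 kg:
- vase+camera: weight 6+5=11, value 9+59=68
- camera+painting: weight 5+3=8, value 59+8=67
- camera+ring box: weight 5+4=9, value 59+5=64
- camera: weight 5, value 59
- gold bar+painting: weight 7+3=10, value 37+8=45
Best: $68.

$68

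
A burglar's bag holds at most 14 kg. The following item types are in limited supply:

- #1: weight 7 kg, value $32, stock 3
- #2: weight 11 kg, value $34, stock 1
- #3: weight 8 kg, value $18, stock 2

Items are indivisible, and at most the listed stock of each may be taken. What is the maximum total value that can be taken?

$64

Top feasible selections:
- 2×#1: weight 14, value 64
- 1×#2: weight 11, value 34
- 1×#1: weight 7, value 32
- 1×#3: weight 8, value 18
Best: $64.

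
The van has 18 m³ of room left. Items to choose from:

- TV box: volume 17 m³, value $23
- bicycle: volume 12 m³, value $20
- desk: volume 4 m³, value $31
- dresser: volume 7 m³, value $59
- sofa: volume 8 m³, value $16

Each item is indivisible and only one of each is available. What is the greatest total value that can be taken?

$90

This is a 0/1 knapsack; check combinations near the capacity.
- desk+dresser: volume 4+7=11, value 31+59=90
- dresser+sofa: volume 7+8=15, value 59+16=75
- dresser: volume 7, value 59
Best: $90.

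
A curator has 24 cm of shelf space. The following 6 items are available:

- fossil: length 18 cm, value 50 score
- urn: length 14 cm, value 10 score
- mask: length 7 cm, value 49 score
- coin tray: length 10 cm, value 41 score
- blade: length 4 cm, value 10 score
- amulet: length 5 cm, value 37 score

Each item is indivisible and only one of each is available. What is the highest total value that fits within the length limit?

Check high-value combinations within 24 cm:
- mask+coin tray+amulet: length 7+10+5=22, value 49+41+37=127
- mask+coin tray+blade: length 7+10+4=21, value 49+41+10=100
- mask+blade+amulet: length 7+4+5=16, value 49+10+37=96
Best: 127 score.

127 score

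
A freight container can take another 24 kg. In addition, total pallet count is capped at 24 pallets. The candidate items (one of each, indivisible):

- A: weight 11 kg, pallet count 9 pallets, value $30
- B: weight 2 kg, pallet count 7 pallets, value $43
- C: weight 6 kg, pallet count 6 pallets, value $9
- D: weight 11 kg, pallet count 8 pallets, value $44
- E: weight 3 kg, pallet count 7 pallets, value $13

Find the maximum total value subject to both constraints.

Feasible sets respecting both limits:
- A+B+D: weight 24, pallet count 24, value 117
- B+D+E: weight 16, pallet count 22, value 100
- B+C+D: weight 19, pallet count 21, value 96
Best: $117.

$117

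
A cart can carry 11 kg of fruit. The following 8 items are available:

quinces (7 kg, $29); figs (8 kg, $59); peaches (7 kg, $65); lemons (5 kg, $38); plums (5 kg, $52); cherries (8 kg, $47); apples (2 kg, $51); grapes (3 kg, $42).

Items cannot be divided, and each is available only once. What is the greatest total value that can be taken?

Check high-value combinations within 11 kg:
- plums+apples+grapes: weight 5+2+3=10, value 52+51+42=145
- lemons+apples+grapes: weight 5+2+3=10, value 38+51+42=131
- peaches+apples: weight 7+2=9, value 65+51=116
- figs+apples: weight 8+2=10, value 59+51=110
Best: $145.

$145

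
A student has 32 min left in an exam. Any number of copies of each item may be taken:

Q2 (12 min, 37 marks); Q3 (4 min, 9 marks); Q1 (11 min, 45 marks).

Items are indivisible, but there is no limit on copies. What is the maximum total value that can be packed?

Best value-per-unit is Q1 at 45/11; filling with it alone gives 2×45 = 90.
Optimal mix: 2×Q3 + 2×Q1 → time 30, value 108.

108 marks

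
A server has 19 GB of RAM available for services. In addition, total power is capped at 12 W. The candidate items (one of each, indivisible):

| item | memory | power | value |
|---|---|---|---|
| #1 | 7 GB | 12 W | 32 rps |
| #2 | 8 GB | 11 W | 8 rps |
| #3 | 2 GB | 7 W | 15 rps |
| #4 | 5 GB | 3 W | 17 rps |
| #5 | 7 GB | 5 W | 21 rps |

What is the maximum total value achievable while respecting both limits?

38 rps

Feasible sets respecting both limits:
- #4+#5: memory 12, power 8, value 38
- #3+#5: memory 9, power 12, value 36
- #1: memory 7, power 12, value 32
- #3+#4: memory 7, power 10, value 32
Best: 38 rps.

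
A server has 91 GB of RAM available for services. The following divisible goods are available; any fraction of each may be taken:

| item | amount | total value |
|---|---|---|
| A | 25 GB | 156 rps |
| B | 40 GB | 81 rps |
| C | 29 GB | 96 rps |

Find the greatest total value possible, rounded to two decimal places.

326.93

Take in order of value per unit:
- A (156/25 per unit): all 25 → value 156, running total 156.00
- C (96/29 per unit): all 29 → value 96, running total 252.00
- B (81/40 per unit): 37 of 40 → value 37×81/40 = 74.9250, running total 326.93
Total 326.93.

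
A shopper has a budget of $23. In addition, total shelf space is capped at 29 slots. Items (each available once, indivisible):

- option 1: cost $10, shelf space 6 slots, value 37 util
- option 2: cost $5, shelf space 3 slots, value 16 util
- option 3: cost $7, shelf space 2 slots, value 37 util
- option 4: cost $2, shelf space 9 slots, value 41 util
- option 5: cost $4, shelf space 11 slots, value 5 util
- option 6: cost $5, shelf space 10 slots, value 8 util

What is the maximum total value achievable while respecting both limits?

Feasible sets respecting both limits:
- option 1+option 3+option 4+option 5: cost 23, shelf space 28, value 120
- option 1+option 3+option 4: cost 19, shelf space 17, value 115
- option 1+option 2+option 4+option 6: cost 22, shelf space 28, value 102
- option 2+option 3+option 4+option 6: cost 19, shelf space 24, value 102
Best: 120 util.

120 util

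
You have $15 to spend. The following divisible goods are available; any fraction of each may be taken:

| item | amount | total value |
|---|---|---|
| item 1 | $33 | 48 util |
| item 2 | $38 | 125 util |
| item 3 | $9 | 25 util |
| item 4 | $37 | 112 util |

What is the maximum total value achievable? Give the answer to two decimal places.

Take in order of value per unit:
- item 2 (125/38 per unit): 15 of 38 → value 15×125/38 = 49.3421, running total 49.34
Total 49.34.

49.34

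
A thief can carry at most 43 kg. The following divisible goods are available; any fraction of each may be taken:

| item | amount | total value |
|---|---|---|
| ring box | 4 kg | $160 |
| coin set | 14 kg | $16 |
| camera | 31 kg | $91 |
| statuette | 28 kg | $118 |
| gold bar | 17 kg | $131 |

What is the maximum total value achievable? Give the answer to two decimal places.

383.71

Take in order of value per unit:
- ring box (160/4 per unit): all 4 → value 160, running total 160.00
- gold bar (131/17 per unit): all 17 → value 131, running total 291.00
- statuette (118/28 per unit): 22 of 28 → value 22×118/28 = 92.7143, running total 383.71
Total 383.71.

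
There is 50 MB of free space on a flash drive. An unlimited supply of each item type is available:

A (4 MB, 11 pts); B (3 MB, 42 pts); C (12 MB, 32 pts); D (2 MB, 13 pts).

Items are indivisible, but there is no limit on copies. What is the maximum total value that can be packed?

Best value-per-unit is B at 42/3; filling with it alone gives 16×42 = 672.
Optimal mix: 16×B + 1×D → size 50, value 685.

685 pts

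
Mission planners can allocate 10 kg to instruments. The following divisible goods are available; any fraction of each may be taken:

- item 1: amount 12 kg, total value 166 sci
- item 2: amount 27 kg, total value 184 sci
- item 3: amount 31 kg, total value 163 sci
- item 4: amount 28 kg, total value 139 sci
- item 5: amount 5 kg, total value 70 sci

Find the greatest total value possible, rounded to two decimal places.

139.17

Take in order of value per unit:
- item 5 (70/5 per unit): all 5 → value 70, running total 70.00
- item 1 (166/12 per unit): 5 of 12 → value 5×166/12 = 69.1667, running total 139.17
Total 139.17.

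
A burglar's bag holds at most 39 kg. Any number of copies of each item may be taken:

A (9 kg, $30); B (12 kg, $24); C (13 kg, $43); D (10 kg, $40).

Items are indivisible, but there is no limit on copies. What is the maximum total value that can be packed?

$150

Best value-per-unit is D at 40/10; filling with it alone gives 3×40 = 120.
Optimal mix: 1×A + 3×D → weight 39, value 150.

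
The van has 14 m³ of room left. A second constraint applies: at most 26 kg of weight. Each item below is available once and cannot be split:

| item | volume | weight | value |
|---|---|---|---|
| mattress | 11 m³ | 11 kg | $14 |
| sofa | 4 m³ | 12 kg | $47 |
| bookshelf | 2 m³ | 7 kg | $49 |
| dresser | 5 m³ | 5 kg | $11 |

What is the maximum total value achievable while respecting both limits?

$107

Feasible sets respecting both limits:
- sofa+bookshelf+dresser: volume 11, weight 24, value 107
- sofa+bookshelf: volume 6, weight 19, value 96
- mattress+bookshelf: volume 13, weight 18, value 63
- bookshelf+dresser: volume 7, weight 12, value 60
Best: $107.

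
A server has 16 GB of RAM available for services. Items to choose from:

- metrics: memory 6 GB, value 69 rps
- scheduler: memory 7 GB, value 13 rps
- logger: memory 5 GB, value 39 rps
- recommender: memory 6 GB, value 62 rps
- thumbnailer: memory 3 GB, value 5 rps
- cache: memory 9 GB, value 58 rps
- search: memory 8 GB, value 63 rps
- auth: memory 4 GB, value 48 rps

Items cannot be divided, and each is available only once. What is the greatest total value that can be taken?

This is a 0/1 knapsack; check combinations near the capacity.
- metrics+recommender+auth: memory 6+6+4=16, value 69+62+48=179
- metrics+logger+auth: memory 6+5+4=15, value 69+39+48=156
- logger+recommender+auth: memory 5+6+4=15, value 39+62+48=149
- metrics+recommender+thumbnailer: memory 6+6+3=15, value 69+62+5=136
- metrics+search: memory 6+8=14, value 69+63=132
Best: 179 rps.

179 rps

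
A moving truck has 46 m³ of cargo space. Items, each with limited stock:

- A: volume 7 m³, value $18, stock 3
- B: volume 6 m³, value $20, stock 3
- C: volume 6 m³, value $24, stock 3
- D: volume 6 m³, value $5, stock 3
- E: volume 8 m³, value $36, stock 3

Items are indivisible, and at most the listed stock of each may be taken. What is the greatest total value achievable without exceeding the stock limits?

Top feasible selections:
- 2×B + 3×C + 2×E: volume 46, value 184
- 3×C + 3×E: volume 42, value 180
- 3×B + 2×C + 2×E: volume 46, value 180
- 1×B + 2×C + 3×E: volume 42, value 176
Best: $184.

$184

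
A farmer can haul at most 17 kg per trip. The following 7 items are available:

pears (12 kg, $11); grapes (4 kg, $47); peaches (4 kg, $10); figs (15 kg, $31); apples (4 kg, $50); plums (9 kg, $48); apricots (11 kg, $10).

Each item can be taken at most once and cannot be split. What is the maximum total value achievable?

$145

Check high-value combinations within 17 kg:
- grapes+apples+plums: weight 4+4+9=17, value 47+50+48=145
- peaches+apples+plums: weight 4+4+9=17, value 10+50+48=108
- grapes+peaches+apples: weight 4+4+4=12, value 47+10+50=107
Best: $145.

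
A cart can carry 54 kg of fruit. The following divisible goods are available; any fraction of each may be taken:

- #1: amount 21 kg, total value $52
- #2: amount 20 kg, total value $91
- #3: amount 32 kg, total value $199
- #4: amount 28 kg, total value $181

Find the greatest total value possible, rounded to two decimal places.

Take in order of value per unit:
- #4 (181/28 per unit): all 28 → value 181, running total 181.00
- #3 (199/32 per unit): 26 of 32 → value 26×199/32 = 161.6875, running total 342.69
Total 342.69.

342.69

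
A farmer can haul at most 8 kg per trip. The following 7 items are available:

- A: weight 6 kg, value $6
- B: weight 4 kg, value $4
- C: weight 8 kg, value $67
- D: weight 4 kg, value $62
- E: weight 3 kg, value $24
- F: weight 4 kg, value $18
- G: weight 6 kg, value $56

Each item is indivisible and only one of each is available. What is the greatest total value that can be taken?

$86

Check high-value combinations within 8 kg:
- D+E: weight 4+3=7, value 62+24=86
- D+F: weight 4+4=8, value 62+18=80
- C: weight 8, value 67
- B+D: weight 4+4=8, value 4+62=66
- D: weight 4, value 62
Best: $86.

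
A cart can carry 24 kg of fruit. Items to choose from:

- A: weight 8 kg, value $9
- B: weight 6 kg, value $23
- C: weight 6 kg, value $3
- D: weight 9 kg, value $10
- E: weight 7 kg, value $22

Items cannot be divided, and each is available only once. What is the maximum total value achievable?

$55

Check high-value combinations within 24 kg:
- B+D+E: weight 6+9+7=22, value 23+10+22=55
- A+B+E: weight 8+6+7=21, value 9+23+22=54
- B+C+E: weight 6+6+7=19, value 23+3+22=48
- B+E: weight 6+7=13, value 23+22=45
Best: $55.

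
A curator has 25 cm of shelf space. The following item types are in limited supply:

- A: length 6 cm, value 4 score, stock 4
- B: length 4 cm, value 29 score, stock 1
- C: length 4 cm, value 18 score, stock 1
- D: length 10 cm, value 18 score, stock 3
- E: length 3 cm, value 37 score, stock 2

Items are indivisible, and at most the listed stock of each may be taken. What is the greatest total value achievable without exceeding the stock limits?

139 score

Best selections within length 25 and stock limits:
- 1×B + 1×C + 1×D + 2×E: length 24, value 139
- 1×A + 1×B + 1×C + 2×E: length 20, value 125
- 1×B + 1×C + 2×E: length 14, value 121
Best: 139 score.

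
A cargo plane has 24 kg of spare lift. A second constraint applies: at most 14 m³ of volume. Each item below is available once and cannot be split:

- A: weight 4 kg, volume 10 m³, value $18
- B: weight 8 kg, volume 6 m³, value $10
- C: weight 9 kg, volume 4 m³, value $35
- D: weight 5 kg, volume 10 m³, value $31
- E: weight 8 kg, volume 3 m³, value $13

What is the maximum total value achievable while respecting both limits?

$66

Feasible sets respecting both limits:
- C+D: weight 14, volume 14, value 66
- A+C: weight 13, volume 14, value 53
- C+E: weight 17, volume 7, value 48
Best: $66.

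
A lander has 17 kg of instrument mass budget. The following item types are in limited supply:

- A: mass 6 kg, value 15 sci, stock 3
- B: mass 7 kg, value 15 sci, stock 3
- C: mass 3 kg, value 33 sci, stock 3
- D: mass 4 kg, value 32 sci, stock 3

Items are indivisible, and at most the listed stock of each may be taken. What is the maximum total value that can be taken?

163 sci

Top feasible selections:
- 3×C + 2×D: mass 17, value 163
- 3×C + 1×D: mass 13, value 131
- 2×C + 2×D: mass 14, value 130
Best: 163 sci.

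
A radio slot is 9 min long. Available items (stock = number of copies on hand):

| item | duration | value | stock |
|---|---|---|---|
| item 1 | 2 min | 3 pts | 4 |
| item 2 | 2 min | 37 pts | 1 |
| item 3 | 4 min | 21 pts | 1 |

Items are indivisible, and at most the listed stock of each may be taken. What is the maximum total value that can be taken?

Top feasible selections:
- 1×item 1 + 1×item 2 + 1×item 3: duration 8, value 61
- 1×item 2 + 1×item 3: duration 6, value 58
- 3×item 1 + 1×item 2: duration 8, value 46
- 2×item 1 + 1×item 2: duration 6, value 43
Best: 61 pts.

61 pts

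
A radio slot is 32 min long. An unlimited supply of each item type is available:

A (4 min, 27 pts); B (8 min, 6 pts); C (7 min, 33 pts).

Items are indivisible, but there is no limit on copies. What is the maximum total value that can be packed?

Best value-per-unit is A at 27/4, and filling with it alone uses duration 8×4=32. No mix of the others beats 8×27 = 216.

216 pts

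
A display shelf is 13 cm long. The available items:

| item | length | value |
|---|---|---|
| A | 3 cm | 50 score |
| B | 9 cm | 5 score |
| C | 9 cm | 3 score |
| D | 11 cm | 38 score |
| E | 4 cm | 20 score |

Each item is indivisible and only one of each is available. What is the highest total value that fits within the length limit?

Check high-value combinations within 13 cm:
- A+E: length 3+4=7, value 50+20=70
- A+B: length 3+9=12, value 50+5=55
- A+C: length 3+9=12, value 50+3=53
- A: length 3, value 50
Best: 70 score.

70 score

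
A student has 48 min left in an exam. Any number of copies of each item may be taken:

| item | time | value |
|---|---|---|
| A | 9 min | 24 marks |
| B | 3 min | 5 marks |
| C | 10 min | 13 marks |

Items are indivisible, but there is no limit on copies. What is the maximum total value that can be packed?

125 marks

Best value-per-unit is A at 24/9; filling with it alone gives 5×24 = 120.
Optimal mix: 5×A + 1×B → time 48, value 125.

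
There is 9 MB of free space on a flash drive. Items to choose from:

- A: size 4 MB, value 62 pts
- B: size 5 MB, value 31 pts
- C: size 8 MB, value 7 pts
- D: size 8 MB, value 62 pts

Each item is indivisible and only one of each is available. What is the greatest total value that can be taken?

Check high-value combinations within 9 MB:
- A+B: size 4+5=9, value 62+31=93
- A: size 4, value 62
- D: size 8, value 62
Best: 93 pts.

93 pts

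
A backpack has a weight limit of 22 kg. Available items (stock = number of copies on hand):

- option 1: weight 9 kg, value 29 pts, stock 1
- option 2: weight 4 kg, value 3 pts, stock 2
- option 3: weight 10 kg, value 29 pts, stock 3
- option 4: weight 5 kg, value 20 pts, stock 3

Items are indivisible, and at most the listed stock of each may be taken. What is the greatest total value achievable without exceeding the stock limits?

Top feasible selections:
- 1×option 1 + 2×option 4: weight 19, value 69
- 1×option 3 + 2×option 4: weight 20, value 69
- 1×option 2 + 3×option 4: weight 19, value 63
- 3×option 4: weight 15, value 60
Best: 69 pts.

69 pts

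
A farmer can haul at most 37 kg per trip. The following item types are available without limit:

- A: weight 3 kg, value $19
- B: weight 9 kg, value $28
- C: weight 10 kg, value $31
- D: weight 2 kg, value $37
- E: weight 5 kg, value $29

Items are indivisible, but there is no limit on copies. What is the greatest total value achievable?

$666

Best value-per-unit is D at 37/2, and filling with it alone uses weight 18×2=36. No mix of the others beats 18×37 = 666.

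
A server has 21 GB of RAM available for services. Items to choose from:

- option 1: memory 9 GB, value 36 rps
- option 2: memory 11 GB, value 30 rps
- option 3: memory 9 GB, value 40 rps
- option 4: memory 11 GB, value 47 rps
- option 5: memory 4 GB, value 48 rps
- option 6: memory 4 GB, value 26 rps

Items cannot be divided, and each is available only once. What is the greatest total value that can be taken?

121 rps

Check high-value combinations within 21 GB:
- option 4+option 5+option 6: memory 11+4+4=19, value 47+48+26=121
- option 3+option 5+option 6: memory 9+4+4=17, value 40+48+26=114
- option 1+option 5+option 6: memory 9+4+4=17, value 36+48+26=110
Best: 121 rps.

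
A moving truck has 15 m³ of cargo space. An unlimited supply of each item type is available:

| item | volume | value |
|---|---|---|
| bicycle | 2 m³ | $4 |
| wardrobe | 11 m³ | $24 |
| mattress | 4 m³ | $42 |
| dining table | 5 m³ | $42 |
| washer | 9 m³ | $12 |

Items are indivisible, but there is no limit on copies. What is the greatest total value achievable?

$130

Best value-per-unit is mattress at 42/4; filling with it alone gives 3×42 = 126.
Optimal mix: 1×bicycle + 3×mattress → volume 14, value 130.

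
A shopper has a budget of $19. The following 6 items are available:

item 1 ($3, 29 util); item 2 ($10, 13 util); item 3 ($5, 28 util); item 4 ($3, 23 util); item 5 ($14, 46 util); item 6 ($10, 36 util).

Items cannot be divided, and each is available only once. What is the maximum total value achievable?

93 util

Check high-value combinations within $19:
- item 1+item 3+item 6: cost 3+5+10=18, value 29+28+36=93
- item 1+item 4+item 6: cost 3+3+10=16, value 29+23+36=88
- item 3+item 4+item 6: cost 5+3+10=18, value 28+23+36=87
- item 1+item 3+item 4: cost 3+5+3=11, value 29+28+23=80
Best: 93 util.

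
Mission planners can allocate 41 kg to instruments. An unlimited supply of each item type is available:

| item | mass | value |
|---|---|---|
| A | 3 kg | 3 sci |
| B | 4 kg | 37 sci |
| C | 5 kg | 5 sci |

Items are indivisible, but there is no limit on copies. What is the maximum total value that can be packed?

370 sci

Best value-per-unit is B at 37/4, and filling with it alone uses mass 10×4=40. No mix of the others beats 10×37 = 370.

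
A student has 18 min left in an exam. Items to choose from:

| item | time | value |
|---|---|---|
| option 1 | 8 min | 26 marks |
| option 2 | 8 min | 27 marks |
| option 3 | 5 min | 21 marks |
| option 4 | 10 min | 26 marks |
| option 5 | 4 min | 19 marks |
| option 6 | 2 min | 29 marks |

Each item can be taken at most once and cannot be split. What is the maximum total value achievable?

82 marks

Check high-value combinations within 18 min:
- option 1+option 2+option 6: time 8+8+2=18, value 26+27+29=82
- option 2+option 3+option 6: time 8+5+2=15, value 27+21+29=77
- option 1+option 3+option 6: time 8+5+2=15, value 26+21+29=76
- option 3+option 4+option 6: time 5+10+2=17, value 21+26+29=76
- option 2+option 5+option 6: time 8+4+2=14, value 27+19+29=75
Best: 82 marks.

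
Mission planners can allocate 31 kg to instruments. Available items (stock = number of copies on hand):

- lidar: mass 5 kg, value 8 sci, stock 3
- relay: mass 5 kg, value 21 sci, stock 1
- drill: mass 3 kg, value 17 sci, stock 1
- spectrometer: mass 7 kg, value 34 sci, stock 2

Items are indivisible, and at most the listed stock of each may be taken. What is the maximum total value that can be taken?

Best selections within mass 31 and stock limits:
- 1×lidar + 1×relay + 1×drill + 2×spectrometer: mass 27, value 114
- 1×relay + 1×drill + 2×spectrometer: mass 22, value 106
- 2×lidar + 1×relay + 2×spectrometer: mass 29, value 105
Best: 114 sci.

114 sci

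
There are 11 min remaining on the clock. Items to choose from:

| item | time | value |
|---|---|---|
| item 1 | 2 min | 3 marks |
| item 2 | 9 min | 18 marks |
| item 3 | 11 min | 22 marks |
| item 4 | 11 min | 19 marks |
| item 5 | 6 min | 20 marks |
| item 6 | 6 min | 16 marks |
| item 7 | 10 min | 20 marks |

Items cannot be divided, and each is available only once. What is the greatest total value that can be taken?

23 marks

Check high-value combinations within 11 min:
- item 1+item 5: time 2+6=8, value 3+20=23
- item 3: time 11, value 22
- item 1+item 2: time 2+9=11, value 3+18=21
- item 5: time 6, value 20
- item 7: time 10, value 20
Best: 23 marks.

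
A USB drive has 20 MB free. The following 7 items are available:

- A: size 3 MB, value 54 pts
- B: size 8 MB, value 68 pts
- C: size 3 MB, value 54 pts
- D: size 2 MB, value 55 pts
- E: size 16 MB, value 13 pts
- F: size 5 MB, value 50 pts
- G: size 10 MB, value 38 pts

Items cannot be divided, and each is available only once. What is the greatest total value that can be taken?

231 pts

Check high-value combinations within 20 MB:
- A+B+C+D: size 3+8+3+2=16, value 54+68+54+55=231
- A+B+D+F: size 3+8+2+5=18, value 54+68+55+50=227
- B+C+D+F: size 8+3+2+5=18, value 68+54+55+50=227
- A+B+C+F: size 3+8+3+5=19, value 54+68+54+50=226
- A+C+D+F: size 3+3+2+5=13, value 54+54+55+50=213
Best: 231 pts.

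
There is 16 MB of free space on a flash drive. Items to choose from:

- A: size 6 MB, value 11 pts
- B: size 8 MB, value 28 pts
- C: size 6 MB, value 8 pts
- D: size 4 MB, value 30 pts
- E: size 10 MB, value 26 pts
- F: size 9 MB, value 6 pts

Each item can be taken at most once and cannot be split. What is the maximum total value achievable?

58 pts

Check high-value combinations within 16 MB:
- B+D: size 8+4=12, value 28+30=58
- D+E: size 4+10=14, value 30+26=56
- A+C+D: size 6+6+4=16, value 11+8+30=49
Best: 58 pts.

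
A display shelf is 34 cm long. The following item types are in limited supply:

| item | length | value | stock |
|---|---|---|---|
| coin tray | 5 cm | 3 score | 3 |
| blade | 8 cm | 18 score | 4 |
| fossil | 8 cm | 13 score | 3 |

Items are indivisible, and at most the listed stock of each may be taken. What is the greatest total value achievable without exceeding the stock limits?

Best selections within length 34 and stock limits:
- 4×blade: length 32, value 72
- 3×blade + 1×fossil: length 32, value 67
- 2×blade + 2×fossil: length 32, value 62
Best: 72 score.

72 score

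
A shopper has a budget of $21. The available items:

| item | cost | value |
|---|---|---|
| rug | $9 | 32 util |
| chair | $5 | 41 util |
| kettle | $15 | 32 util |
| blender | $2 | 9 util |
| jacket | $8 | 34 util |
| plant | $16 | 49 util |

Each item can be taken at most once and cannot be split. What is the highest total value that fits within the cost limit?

Check high-value combinations within $21:
- chair+plant: cost 5+16=21, value 41+49=90
- chair+blender+jacket: cost 5+2+8=15, value 41+9+34=84
- rug+chair+blender: cost 9+5+2=16, value 32+41+9=82
- chair+jacket: cost 5+8=13, value 41+34=75
- rug+blender+jacket: cost 9+2+8=19, value 32+9+34=75
Best: 90 util.

90 util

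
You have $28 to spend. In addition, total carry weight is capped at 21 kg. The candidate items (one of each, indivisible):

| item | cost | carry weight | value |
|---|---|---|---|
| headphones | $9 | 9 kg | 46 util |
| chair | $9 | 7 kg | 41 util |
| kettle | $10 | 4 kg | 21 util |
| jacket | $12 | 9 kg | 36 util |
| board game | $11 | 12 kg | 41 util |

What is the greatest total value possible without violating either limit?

Feasible sets respecting both limits:
- headphones+chair+kettle: cost 28, carry weight 20, value 108
- headphones+chair: cost 18, carry weight 16, value 87
- headphones+board game: cost 20, carry weight 21, value 87
Best: 108 util.

108 util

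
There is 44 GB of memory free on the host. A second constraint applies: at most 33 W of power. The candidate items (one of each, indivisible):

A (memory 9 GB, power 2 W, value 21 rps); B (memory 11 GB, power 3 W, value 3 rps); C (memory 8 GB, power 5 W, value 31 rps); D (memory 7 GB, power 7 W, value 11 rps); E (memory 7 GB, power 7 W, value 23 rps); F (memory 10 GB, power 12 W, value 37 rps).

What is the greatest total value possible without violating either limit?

123 rps

Feasible sets respecting both limits:
- A+C+D+E+F: memory 41, power 33, value 123
- A+C+E+F: memory 34, power 26, value 112
- C+D+E+F: memory 32, power 31, value 102
Best: 123 rps.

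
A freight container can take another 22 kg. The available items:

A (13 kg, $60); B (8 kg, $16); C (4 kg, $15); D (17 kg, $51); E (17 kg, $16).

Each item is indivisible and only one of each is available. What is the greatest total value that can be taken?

Check high-value combinations within 22 kg:
- A+B: weight 13+8=21, value 60+16=76
- A+C: weight 13+4=17, value 60+15=75
- C+D: weight 4+17=21, value 15+51=66
- A: weight 13, value 60
Best: $76.

$76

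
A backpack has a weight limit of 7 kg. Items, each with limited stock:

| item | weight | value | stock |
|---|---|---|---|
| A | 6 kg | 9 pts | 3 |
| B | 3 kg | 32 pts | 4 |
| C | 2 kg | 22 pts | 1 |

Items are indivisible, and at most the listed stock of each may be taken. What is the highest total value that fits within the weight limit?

Best selections within weight 7 and stock limits:
- 2×B: weight 6, value 64
- 1×B + 1×C: weight 5, value 54
- 1×B: weight 3, value 32
Best: 64 pts.

64 pts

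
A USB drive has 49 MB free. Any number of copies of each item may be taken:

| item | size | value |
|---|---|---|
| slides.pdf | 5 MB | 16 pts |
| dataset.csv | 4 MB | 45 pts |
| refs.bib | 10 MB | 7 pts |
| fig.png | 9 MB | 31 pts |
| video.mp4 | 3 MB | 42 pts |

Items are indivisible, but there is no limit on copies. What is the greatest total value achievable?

Best value-per-unit is video.mp4 at 42/3; filling with it alone gives 16×42 = 672.
Optimal mix: 1×dataset.csv + 15×video.mp4 → size 49, value 675.

675 pts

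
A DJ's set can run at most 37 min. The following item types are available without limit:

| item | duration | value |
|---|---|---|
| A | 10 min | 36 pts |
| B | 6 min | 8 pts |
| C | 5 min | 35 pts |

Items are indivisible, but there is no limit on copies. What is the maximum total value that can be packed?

Best value-per-unit is C at 35/5, and filling with it alone uses duration 7×5=35. No mix of the others beats 7×35 = 245.

245 pts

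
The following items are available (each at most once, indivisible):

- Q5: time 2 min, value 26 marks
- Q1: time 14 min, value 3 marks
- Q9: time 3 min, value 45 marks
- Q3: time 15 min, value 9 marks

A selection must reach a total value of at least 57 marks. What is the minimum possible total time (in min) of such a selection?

Subsets with value ≥ 57, sorted by total time:
- Q5+Q9: time 5, value 71
- Q5+Q1+Q9: time 19, value 74
- Q5+Q9+Q3: time 20, value 80
Minimum time: 5 min.

5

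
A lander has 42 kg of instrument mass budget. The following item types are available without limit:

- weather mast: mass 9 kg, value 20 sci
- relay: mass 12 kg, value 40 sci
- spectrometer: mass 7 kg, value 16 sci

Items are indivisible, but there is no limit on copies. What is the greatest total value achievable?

Best value-per-unit is relay at 40/12; filling with it alone gives 3×40 = 120.
Optimal mix: 2×weather mast + 2×relay → mass 42, value 120.

120 sci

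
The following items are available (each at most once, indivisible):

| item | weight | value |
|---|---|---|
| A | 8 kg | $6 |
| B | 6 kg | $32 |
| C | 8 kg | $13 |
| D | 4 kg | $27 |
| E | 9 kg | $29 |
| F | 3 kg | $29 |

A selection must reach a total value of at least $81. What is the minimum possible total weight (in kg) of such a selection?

Subsets with value ≥ 81, sorted by total weight:
- B+D+F: weight 13, value 88
- D+E+F: weight 16, value 85
Minimum weight: 13 kg.

13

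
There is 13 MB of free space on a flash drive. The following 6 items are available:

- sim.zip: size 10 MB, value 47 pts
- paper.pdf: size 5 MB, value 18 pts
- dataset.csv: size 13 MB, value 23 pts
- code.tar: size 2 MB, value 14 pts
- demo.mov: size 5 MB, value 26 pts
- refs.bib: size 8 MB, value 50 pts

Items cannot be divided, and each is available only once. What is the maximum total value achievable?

Check high-value combinations within 13 MB:
- demo.mov+refs.bib: size 5+8=13, value 26+50=76
- paper.pdf+refs.bib: size 5+8=13, value 18+50=68
- code.tar+refs.bib: size 2+8=10, value 14+50=64
Best: 76 pts.

76 pts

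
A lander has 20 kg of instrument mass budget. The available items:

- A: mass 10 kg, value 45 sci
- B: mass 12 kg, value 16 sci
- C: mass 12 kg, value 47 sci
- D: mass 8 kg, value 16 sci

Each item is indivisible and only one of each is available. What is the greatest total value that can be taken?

63 sci

This is a 0/1 knapsack; check combinations near the capacity.
- C+D: mass 12+8=20, value 47+16=63
- A+D: mass 10+8=18, value 45+16=61
- C: mass 12, value 47
- A: mass 10, value 45
- B+D: mass 12+8=20, value 16+16=32
Best: 63 sci.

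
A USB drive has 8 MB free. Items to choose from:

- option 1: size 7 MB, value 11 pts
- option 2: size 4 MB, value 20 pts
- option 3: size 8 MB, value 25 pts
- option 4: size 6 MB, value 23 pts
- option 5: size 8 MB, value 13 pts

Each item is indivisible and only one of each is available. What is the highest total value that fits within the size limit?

25 pts

Check high-value combinations within 8 MB:
- option 3: size 8, value 25
- option 4: size 6, value 23
- option 2: size 4, value 20
- option 5: size 8, value 13
Best: 25 pts.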